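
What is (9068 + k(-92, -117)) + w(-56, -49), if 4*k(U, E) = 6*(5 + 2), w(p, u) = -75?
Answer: 18007/2 ≈ 9003.5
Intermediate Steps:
k(U, E) = 21/2 (k(U, E) = (6*(5 + 2))/4 = (6*7)/4 = (¼)*42 = 21/2)
(9068 + k(-92, -117)) + w(-56, -49) = (9068 + 21/2) - 75 = 18157/2 - 75 = 18007/2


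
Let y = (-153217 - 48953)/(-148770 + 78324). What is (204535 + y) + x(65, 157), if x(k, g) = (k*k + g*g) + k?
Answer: 2741251929/11741 ≈ 2.3348e+5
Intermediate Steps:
x(k, g) = k + g**2 + k**2 (x(k, g) = (k**2 + g**2) + k = (g**2 + k**2) + k = k + g**2 + k**2)
y = 33695/11741 (y = -202170/(-70446) = -202170*(-1/70446) = 33695/11741 ≈ 2.8699)
(204535 + y) + x(65, 157) = (204535 + 33695/11741) + (65 + 157**2 + 65**2) = 2401479130/11741 + (65 + 24649 + 4225) = 2401479130/11741 + 28939 = 2741251929/11741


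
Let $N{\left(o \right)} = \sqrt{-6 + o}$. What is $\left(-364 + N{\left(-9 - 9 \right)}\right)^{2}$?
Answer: $132472 - 1456 i \sqrt{6} \approx 1.3247 \cdot 10^{5} - 3566.5 i$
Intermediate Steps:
$\left(-364 + N{\left(-9 - 9 \right)}\right)^{2} = \left(-364 + \sqrt{-6 - 18}\right)^{2} = \left(-364 + \sqrt{-24}\right)^{2} = \left(-364 + 2 i \sqrt{6}\right)^{2}$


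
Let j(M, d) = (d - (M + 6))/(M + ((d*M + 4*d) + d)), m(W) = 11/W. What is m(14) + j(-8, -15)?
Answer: 225/518 ≈ 0.43436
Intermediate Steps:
j(M, d) = (-6 + d - M)/(M + 5*d + M*d) (j(M, d) = (d - (6 + M))/(M + ((M*d + 4*d) + d)) = (d + (-6 - M))/(M + ((4*d + M*d) + d)) = (-6 + d - M)/(M + (5*d + M*d)) = (-6 + d - M)/(M + 5*d + M*d))
m(14) + j(-8, -15) = 11/14 + (-6 - 15 - 1*(-8))/(-8 + 5*(-15) - 8*(-15)) = 11*(1/14) + (-6 - 15 + 8)/(-8 - 75 + 120) = 11/14 - 13/37 = 225/518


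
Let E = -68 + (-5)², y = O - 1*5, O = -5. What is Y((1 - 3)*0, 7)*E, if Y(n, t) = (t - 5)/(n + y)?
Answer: 43/5 ≈ 8.6000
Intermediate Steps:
y = -10 (y = -5 - 1*5 = -5 - 5 = -10)
Y(n, t) = (-5 + t)/(-10 + n) (Y(n, t) = (t - 5)/(n - 10) = (-5 + t)/(-10 + n))
E = -43 (E = -68 + 25 = -43)
Y((1 - 3)*0, 7)*E = ((-5 + 7)/(-10 + (1 - 3)*0))*(-43) = (2/(-10 - 2*0))*(-43) = (2/(-10 + 0))*(-43) = (2/(-10))*(-43) = -⅒*2*(-43) = -⅕*(-43) = 43/5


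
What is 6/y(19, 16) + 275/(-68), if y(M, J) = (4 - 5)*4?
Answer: -377/68 ≈ -5.5441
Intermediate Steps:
y(M, J) = -4 (y(M, J) = -1*4 = -4)
6/y(19, 16) + 275/(-68) = 6/(-4) + 275/(-68) = 6*(-¼) + 275*(-1/68) = -3/2 - 275/68 = -377/68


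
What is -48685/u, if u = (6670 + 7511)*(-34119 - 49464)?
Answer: 48685/1185290523 ≈ 4.1074e-5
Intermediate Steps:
u = -1185290523 (u = 14181*(-83583) = -1185290523)
-48685/u = -48685/(-1185290523) = -48685*(-1/1185290523) = 48685/1185290523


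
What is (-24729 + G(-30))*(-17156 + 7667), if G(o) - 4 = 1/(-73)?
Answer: 17126942814/73 ≈ 2.3462e+8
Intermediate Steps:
G(o) = 291/73 (G(o) = 4 + 1/(-73) = 4 - 1/73 = 291/73)
(-24729 + G(-30))*(-17156 + 7667) = (-24729 + 291/73)*(-17156 + 7667) = -1804926/73*(-9489) = 17126942814/73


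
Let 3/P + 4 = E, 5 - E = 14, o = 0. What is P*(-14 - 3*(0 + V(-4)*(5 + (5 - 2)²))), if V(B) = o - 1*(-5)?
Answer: 672/13 ≈ 51.692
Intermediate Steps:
E = -9 (E = 5 - 1*14 = 5 - 14 = -9)
P = -3/13 (P = 3/(-4 - 9) = 3/(-13) = 3*(-1/13) = -3/13 ≈ -0.23077)
V(B) = 5 (V(B) = 0 - 1*(-5) = 0 + 5 = 5)
P*(-14 - 3*(0 + V(-4)*(5 + (5 - 2)²))) = -3*(-14 - 3*(0 + 5*(5 + (5 - 2)²)))/13 = -3*(-14 - 3*(0 + 5*(5 + 3²)))/13 = -3*(-14 - 3*(0 + 5*(5 + 9)))/13 = -3*(-14 - 3*(0 + 5*14))/13 = -3*(-14 - 3*(0 + 70))/13 = -3*(-14 - 3*70)/13 = -3*(-14 - 210)/13 = -3/13*(-224) = 672/13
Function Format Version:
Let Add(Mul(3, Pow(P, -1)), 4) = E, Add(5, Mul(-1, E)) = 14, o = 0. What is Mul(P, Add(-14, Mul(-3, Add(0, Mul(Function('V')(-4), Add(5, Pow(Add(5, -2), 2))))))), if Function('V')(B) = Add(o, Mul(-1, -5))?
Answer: Rational(672, 13) ≈ 51.692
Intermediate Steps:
E = -9 (E = Add(5, Mul(-1, 14)) = Add(5, -14) = -9)
P = Rational(-3, 13) (P = Mul(3, Pow(Add(-4, -9), -1)) = Mul(3, Pow(-13, -1)) = Mul(3, Rational(-1, 13)) = Rational(-3, 13) ≈ -0.23077)
Function('V')(B) = 5 (Function('V')(B) = Add(0, Mul(-1, -5)) = Add(0, 5) = 5)
Mul(P, Add(-14, Mul(-3, Add(0, Mul(Function('V')(-4), Add(5, Pow(Add(5, -2), 2))))))) = Mul(Rational(-3, 13), Add(-14, Mul(-3, Add(0, Mul(5, Add(5, Pow(Add(5, -2), 2))))))) = Mul(Rational(-3, 13), Add(-14, Mul(-3, Add(0, Mul(5, Add(5, Pow(3, 2))))))) = Mul(Rational(-3, 13), Add(-14, Mul(-3, Add(0, Mul(5, Add(5, 9)))))) = Mul(Rational(-3, 13), Add(-14, Mul(-3, Add(0, Mul(5, 14))))) = Mul(Rational(-3, 13), Add(-14, Mul(-3, Add(0, 70)))) = Mul(Rational(-3, 13), Add(-14, Mul(-3, 70))) = Mul(Rational(-3, 13), Add(-14, -210)) = Mul(Rational(-3, 13), -224) = Rational(672, 13)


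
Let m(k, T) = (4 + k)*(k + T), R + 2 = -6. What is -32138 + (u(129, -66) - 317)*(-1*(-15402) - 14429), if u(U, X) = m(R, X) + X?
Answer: -116789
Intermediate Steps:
R = -8 (R = -2 - 6 = -8)
m(k, T) = (4 + k)*(T + k)
u(U, X) = 32 - 3*X (u(U, X) = ((-8)² + 4*X + 4*(-8) + X*(-8)) + X = (64 + 4*X - 32 - 8*X) + X = (32 - 4*X) + X = 32 - 3*X)
-32138 + (u(129, -66) - 317)*(-1*(-15402) - 14429) = -32138 + ((32 - 3*(-66)) - 317)*(-1*(-15402) - 14429) = -32138 + ((32 + 198) - 317)*(15402 - 14429) = -32138 + (230 - 317)*973 = -32138 - 87*973 = -32138 - 84651 = -116789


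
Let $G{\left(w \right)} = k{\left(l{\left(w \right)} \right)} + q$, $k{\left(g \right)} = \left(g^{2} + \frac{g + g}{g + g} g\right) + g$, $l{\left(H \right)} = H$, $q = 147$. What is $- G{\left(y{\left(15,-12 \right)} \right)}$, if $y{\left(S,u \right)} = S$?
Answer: $-402$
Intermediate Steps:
$k{\left(g \right)} = g^{2} + 2 g$ ($k{\left(g \right)} = \left(g^{2} + \frac{2 g}{2 g} g\right) + g = \left(g^{2} + 2 g \frac{1}{2 g} g\right) + g = \left(g^{2} + 1 g\right) + g = \left(g^{2} + g\right) + g = \left(g + g^{2}\right) + g = g^{2} + 2 g$)
$G{\left(w \right)} = 147 + w \left(2 + w\right)$ ($G{\left(w \right)} = w \left(2 + w\right) + 147 = 147 + w \left(2 + w\right)$)
$- G{\left(y{\left(15,-12 \right)} \right)} = - (147 + 15 \left(2 + 15\right)) = - (147 + 15 \cdot 17) = - (147 + 255) = \left(-1\right) 402 = -402$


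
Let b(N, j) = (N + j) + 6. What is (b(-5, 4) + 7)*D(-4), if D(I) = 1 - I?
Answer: 60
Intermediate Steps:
b(N, j) = 6 + N + j
(b(-5, 4) + 7)*D(-4) = ((6 - 5 + 4) + 7)*(1 - 1*(-4)) = (5 + 7)*(1 + 4) = 12*5 = 60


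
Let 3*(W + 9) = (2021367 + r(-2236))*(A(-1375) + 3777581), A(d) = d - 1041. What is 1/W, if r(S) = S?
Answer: 3/7622552681588 ≈ 3.9357e-13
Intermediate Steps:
A(d) = -1041 + d
W = 7622552681588/3 (W = -9 + ((2021367 - 2236)*((-1041 - 1375) + 3777581))/3 = -9 + (2019131*(-2416 + 3777581))/3 = -9 + (2019131*3775165)/3 = -9 + (1/3)*7622552681615 = -9 + 7622552681615/3 = 7622552681588/3 ≈ 2.5409e+12)
1/W = 1/(7622552681588/3) = 3/7622552681588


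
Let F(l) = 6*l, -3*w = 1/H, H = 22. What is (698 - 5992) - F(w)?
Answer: -58233/11 ≈ -5293.9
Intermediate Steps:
w = -1/66 (w = -⅓/22 = -⅓*1/22 = -1/66 ≈ -0.015152)
(698 - 5992) - F(w) = (698 - 5992) - 6*(-1)/66 = -5294 - 1*(-1/11) = -5294 + 1/11 = -58233/11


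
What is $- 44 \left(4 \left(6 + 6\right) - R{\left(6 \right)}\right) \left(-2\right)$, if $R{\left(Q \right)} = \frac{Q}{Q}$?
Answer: $4136$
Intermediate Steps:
$R{\left(Q \right)} = 1$
$- 44 \left(4 \left(6 + 6\right) - R{\left(6 \right)}\right) \left(-2\right) = - 44 \left(4 \left(6 + 6\right) - 1\right) \left(-2\right) = - 44 \left(4 \cdot 12 - 1\right) \left(-2\right) = - 44 \left(48 - 1\right) \left(-2\right) = \left(-44\right) 47 \left(-2\right) = \left(-2068\right) \left(-2\right) = 4136$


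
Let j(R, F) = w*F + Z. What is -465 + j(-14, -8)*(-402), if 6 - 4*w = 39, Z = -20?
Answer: -18957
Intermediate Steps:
w = -33/4 (w = 3/2 - ¼*39 = 3/2 - 39/4 = -33/4 ≈ -8.2500)
j(R, F) = -20 - 33*F/4 (j(R, F) = -33*F/4 - 20 = -20 - 33*F/4)
-465 + j(-14, -8)*(-402) = -465 + (-20 - 33/4*(-8))*(-402) = -465 + (-20 + 66)*(-402) = -465 + 46*(-402) = -465 - 18492 = -18957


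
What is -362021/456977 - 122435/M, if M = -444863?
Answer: -105099769128/203292159151 ≈ -0.51699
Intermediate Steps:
-362021/456977 - 122435/M = -362021/456977 - 122435/(-444863) = -362021*1/456977 - 122435*(-1/444863) = -362021/456977 + 122435/444863 = -105099769128/203292159151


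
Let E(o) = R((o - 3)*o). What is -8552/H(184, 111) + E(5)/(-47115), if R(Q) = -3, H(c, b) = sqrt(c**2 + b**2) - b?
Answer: -1863535363/66463560 - 1069*sqrt(46177)/4232 ≈ -82.319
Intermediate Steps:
H(c, b) = sqrt(b**2 + c**2) - b
E(o) = -3
-8552/H(184, 111) + E(5)/(-47115) = -8552/(sqrt(111**2 + 184**2) - 1*111) - 3/(-47115) = -8552/(sqrt(12321 + 33856) - 111) - 3*(-1/47115) = -8552/(sqrt(46177) - 111) + 1/15705 = -8552/(-111 + sqrt(46177)) + 1/15705 = 1/15705 - 8552/(-111 + sqrt(46177))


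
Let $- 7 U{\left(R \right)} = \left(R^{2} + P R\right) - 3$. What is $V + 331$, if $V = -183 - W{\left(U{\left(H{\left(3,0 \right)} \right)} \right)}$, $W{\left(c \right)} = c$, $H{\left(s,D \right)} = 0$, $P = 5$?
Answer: $\frac{1033}{7} \approx 147.57$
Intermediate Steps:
$U{\left(R \right)} = \frac{3}{7} - \frac{5 R}{7} - \frac{R^{2}}{7}$ ($U{\left(R \right)} = - \frac{\left(R^{2} + 5 R\right) - 3}{7} = - \frac{-3 + R^{2} + 5 R}{7} = \frac{3}{7} - \frac{5 R}{7} - \frac{R^{2}}{7}$)
$V = - \frac{1284}{7}$ ($V = -183 - \left(\frac{3}{7} - 0 - \frac{0^{2}}{7}\right) = -183 - \left(\frac{3}{7} + 0 - 0\right) = -183 - \left(\frac{3}{7} + 0 + 0\right) = -183 - \frac{3}{7} = - \frac{1284}{7} \approx -183.43$)
$V + 331 = - \frac{1284}{7} + 331 = \frac{1033}{7}$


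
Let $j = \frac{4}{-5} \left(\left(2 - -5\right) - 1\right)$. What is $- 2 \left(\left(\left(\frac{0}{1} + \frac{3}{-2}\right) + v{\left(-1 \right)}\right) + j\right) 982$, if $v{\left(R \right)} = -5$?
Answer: $\frac{110966}{5} \approx 22193.0$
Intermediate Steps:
$j = - \frac{24}{5}$ ($j = 4 \left(- \frac{1}{5}\right) \left(\left(2 + 5\right) - 1\right) = - \frac{4 \left(7 - 1\right)}{5} = \left(- \frac{4}{5}\right) 6 = - \frac{24}{5} \approx -4.8$)
$- 2 \left(\left(\left(\frac{0}{1} + \frac{3}{-2}\right) + v{\left(-1 \right)}\right) + j\right) 982 = - 2 \left(\left(\left(\frac{0}{1} + \frac{3}{-2}\right) - 5\right) - \frac{24}{5}\right) 982 = - 2 \left(\left(\left(0 \cdot 1 + 3 \left(- \frac{1}{2}\right)\right) - 5\right) - \frac{24}{5}\right) 982 = - 2 \left(\left(\left(0 - \frac{3}{2}\right) - 5\right) - \frac{24}{5}\right) 982 = - 2 \left(\left(- \frac{3}{2} - 5\right) - \frac{24}{5}\right) 982 = - 2 \left(- \frac{13}{2} - \frac{24}{5}\right) 982 = \left(-2\right) \left(- \frac{113}{10}\right) 982 = \frac{113}{5} \cdot 982 = \frac{110966}{5}$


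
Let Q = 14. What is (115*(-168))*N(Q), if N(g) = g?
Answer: -270480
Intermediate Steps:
(115*(-168))*N(Q) = (115*(-168))*14 = -19320*14 = -270480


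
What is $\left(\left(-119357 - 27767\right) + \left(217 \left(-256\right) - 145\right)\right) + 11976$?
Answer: $-190845$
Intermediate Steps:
$\left(\left(-119357 - 27767\right) + \left(217 \left(-256\right) - 145\right)\right) + 11976 = \left(-147124 - 55697\right) + 11976 = -202821 + 11976 = -190845$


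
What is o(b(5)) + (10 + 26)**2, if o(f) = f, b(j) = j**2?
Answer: 1321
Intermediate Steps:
o(b(5)) + (10 + 26)**2 = 5**2 + (10 + 26)**2 = 25 + 36**2 = 25 + 1296 = 1321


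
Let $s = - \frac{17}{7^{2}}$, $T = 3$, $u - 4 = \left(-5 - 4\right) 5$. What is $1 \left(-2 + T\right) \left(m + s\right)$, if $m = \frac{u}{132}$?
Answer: $- \frac{4253}{6468} \approx -0.65755$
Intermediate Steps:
$u = -41$ ($u = 4 + \left(-5 - 4\right) 5 = 4 - 45 = -41$)
$s = - \frac{17}{49} \approx -0.34694$
$m = - \frac{41}{132} \approx -0.31061$
$1 \left(-2 + T\right) \left(m + s\right) = 1 \left(-2 + 3\right) \left(- \frac{41}{132} - \frac{17}{49}\right) = 1 \cdot 1 \left(- \frac{4253}{6468}\right) = 1 \left(- \frac{4253}{6468}\right) = - \frac{4253}{6468}$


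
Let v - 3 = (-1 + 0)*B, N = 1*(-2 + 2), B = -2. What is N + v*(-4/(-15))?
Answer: 4/3 ≈ 1.3333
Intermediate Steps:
N = 0 (N = 1*0 = 0)
v = 5 (v = 3 + (-1 + 0)*(-2) = 3 - 1*(-2) = 3 + 2 = 5)
N + v*(-4/(-15)) = 0 + 5*(-4/(-15)) = 0 + 5*(-4*(-1/15)) = 0 + 5*(4/15) = 0 + 4/3 = 4/3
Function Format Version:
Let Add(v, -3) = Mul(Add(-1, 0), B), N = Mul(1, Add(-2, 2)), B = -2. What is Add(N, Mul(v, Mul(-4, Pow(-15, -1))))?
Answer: Rational(4, 3) ≈ 1.3333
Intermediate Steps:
N = 0 (N = Mul(1, 0) = 0)
v = 5 (v = Add(3, Mul(Add(-1, 0), -2)) = Add(3, Mul(-1, -2)) = Add(3, 2) = 5)
Add(N, Mul(v, Mul(-4, Pow(-15, -1)))) = Add(0, Mul(5, Mul(-4, Pow(-15, -1)))) = Add(0, Mul(5, Mul(-4, Rational(-1, 15)))) = Add(0, Mul(5, Rational(4, 15))) = Add(0, Rational(4, 3)) = Rational(4, 3)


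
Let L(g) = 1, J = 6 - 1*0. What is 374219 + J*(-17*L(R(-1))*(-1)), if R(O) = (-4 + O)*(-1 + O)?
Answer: 374321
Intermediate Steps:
J = 6 (J = 6 + 0 = 6)
R(O) = (-1 + O)*(-4 + O)
374219 + J*(-17*L(R(-1))*(-1)) = 374219 + 6*(-17*1*(-1)) = 374219 + 6*(-17*(-1)) = 374219 + 6*17 = 374219 + 102 = 374321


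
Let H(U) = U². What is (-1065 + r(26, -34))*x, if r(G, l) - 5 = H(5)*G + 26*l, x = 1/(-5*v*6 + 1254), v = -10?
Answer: -647/777 ≈ -0.83269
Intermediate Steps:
x = 1/1554 (x = 1/(-5*(-10)*6 + 1254) = 1/(50*6 + 1254) = 1/(300 + 1254) = 1/1554 ≈ 0.00064350)
r(G, l) = 5 + 25*G + 26*l (r(G, l) = 5 + (5²*G + 26*l) = 5 + (25*G + 26*l) = 5 + 25*G + 26*l)
(-1065 + r(26, -34))*x = (-1065 + (5 + 25*26 + 26*(-34)))*(1/1554) = (-1065 + (5 + 650 - 884))*(1/1554) = (-1065 - 229)*(1/1554) = -1294*1/1554 = -647/777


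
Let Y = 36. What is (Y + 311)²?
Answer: 120409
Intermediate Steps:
(Y + 311)² = (36 + 311)² = 347² = 120409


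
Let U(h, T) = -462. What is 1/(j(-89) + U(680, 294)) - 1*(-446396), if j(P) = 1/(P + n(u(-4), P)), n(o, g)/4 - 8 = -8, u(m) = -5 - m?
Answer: 18355357035/41119 ≈ 4.4640e+5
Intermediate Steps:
n(o, g) = 0 (n(o, g) = 32 + 4*(-8) = 32 - 32 = 0)
j(P) = 1/P (j(P) = 1/(P + 0) = 1/P)
1/(j(-89) + U(680, 294)) - 1*(-446396) = 1/(1/(-89) - 462) - 1*(-446396) = 1/(-1/89 - 462) + 446396 = 1/(-41119/89) + 446396 = -89/41119 + 446396 = 18355357035/41119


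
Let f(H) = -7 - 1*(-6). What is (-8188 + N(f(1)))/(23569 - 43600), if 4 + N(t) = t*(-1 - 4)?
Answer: 2729/6677 ≈ 0.40872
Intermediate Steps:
f(H) = -1 (f(H) = -7 + 6 = -1)
N(t) = -4 - 5*t (N(t) = -4 + t*(-1 - 4) = -4 + t*(-5) = -4 - 5*t)
(-8188 + N(f(1)))/(23569 - 43600) = (-8188 + (-4 - 5*(-1)))/(23569 - 43600) = (-8188 + (-4 + 5))/(-20031) = (-8188 + 1)*(-1/20031) = -8187*(-1/20031) = 2729/6677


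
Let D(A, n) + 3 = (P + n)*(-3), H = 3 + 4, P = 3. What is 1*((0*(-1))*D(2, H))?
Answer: 0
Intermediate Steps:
H = 7
D(A, n) = -12 - 3*n (D(A, n) = -3 + (3 + n)*(-3) = -3 + (-9 - 3*n) = -12 - 3*n)
1*((0*(-1))*D(2, H)) = 1*((0*(-1))*(-12 - 3*7)) = 1*(0*(-12 - 21)) = 1*(0*(-33)) = 1*0 = 0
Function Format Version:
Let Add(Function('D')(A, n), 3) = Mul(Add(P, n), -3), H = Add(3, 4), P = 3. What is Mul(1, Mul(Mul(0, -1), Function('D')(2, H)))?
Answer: 0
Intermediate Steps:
H = 7
Function('D')(A, n) = Add(-12, Mul(-3, n)) (Function('D')(A, n) = Add(-3, Mul(Add(3, n), -3)) = Add(-3, Add(-9, Mul(-3, n))) = Add(-12, Mul(-3, n)))
Mul(1, Mul(Mul(0, -1), Function('D')(2, H))) = Mul(1, Mul(Mul(0, -1), Add(-12, Mul(-3, 7)))) = Mul(1, Mul(0, Add(-12, -21))) = Mul(1, Mul(0, -33)) = Mul(1, 0) = 0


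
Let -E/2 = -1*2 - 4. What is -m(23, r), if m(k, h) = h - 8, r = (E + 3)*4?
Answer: -52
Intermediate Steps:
E = 12 (E = -2*(-1*2 - 4) = -2*(-2 - 4) = -2*(-6) = 12)
r = 60 (r = (12 + 3)*4 = 15*4 = 60)
m(k, h) = -8 + h
-m(23, r) = -(-8 + 60) = -1*52 = -52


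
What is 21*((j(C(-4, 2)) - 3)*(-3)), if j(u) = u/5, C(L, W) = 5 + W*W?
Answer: 378/5 ≈ 75.600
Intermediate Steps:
C(L, W) = 5 + W²
j(u) = u/5 (j(u) = u*(⅕) = u/5)
21*((j(C(-4, 2)) - 3)*(-3)) = 21*(((5 + 2²)/5 - 3)*(-3)) = 21*(((5 + 4)/5 - 3)*(-3)) = 21*(((⅕)*9 - 3)*(-3)) = 21*((9/5 - 3)*(-3)) = 21*(-6/5*(-3)) = 21*(18/5) = 378/5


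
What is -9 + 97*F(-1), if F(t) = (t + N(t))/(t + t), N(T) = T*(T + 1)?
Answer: 79/2 ≈ 39.500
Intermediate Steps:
N(T) = T*(1 + T)
F(t) = (t + t*(1 + t))/(2*t) (F(t) = (t + t*(1 + t))/(t + t) = (t + t*(1 + t))/((2*t)) = (t + t*(1 + t))*(1/(2*t)) = (t + t*(1 + t))/(2*t))
-9 + 97*F(-1) = -9 + 97*(1 + (½)*(-1)) = -9 + 97*(1 - ½) = -9 + 97*(½) = -9 + 97/2 = 79/2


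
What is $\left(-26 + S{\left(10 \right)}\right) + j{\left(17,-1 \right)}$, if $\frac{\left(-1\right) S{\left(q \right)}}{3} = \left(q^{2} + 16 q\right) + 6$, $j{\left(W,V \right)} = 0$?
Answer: $-824$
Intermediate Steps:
$S{\left(q \right)} = -18 - 48 q - 3 q^{2}$ ($S{\left(q \right)} = - 3 \left(\left(q^{2} + 16 q\right) + 6\right) = - 3 \left(6 + q^{2} + 16 q\right) = -18 - 48 q - 3 q^{2}$)
$\left(-26 + S{\left(10 \right)}\right) + j{\left(17,-1 \right)} = \left(-26 - \left(498 + 300\right)\right) + 0 = \left(-26 - 798\right) + 0 = -824 + 0 = -824$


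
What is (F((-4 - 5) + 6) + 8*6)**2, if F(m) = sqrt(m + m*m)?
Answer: (48 + sqrt(6))**2 ≈ 2545.2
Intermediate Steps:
F(m) = sqrt(m + m**2)
(F((-4 - 5) + 6) + 8*6)**2 = (sqrt(((-4 - 5) + 6)*(1 + ((-4 - 5) + 6))) + 8*6)**2 = (sqrt((-9 + 6)*(1 + (-9 + 6))) + 48)**2 = (sqrt(-3*(1 - 3)) + 48)**2 = (sqrt(-3*(-2)) + 48)**2 = (sqrt(6) + 48)**2 = (48 + sqrt(6))**2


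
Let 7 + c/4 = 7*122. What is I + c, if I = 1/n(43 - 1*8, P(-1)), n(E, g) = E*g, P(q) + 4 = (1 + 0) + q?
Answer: 474319/140 ≈ 3388.0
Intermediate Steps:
c = 3388 (c = -28 + 4*(7*122) = -28 + 4*854 = -28 + 3416 = 3388)
P(q) = -3 + q (P(q) = -4 + ((1 + 0) + q) = -4 + (1 + q) = -3 + q)
I = -1/140 (I = 1/((43 - 1*8)*(-3 - 1)) = 1/((43 - 8)*(-4)) = 1/(35*(-4)) = 1/(-140) = -1/140 ≈ -0.0071429)
I + c = -1/140 + 3388 = 474319/140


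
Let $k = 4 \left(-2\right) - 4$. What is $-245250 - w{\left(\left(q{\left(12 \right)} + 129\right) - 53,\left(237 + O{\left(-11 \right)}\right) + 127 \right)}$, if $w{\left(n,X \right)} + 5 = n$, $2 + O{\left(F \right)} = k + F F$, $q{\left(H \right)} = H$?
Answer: $-245333$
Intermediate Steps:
$k = -12$ ($k = -8 - 4 = -12$)
$O{\left(F \right)} = -14 + F^{2}$ ($O{\left(F \right)} = -2 + \left(-12 + F F\right) = -2 + \left(-12 + F^{2}\right) = -14 + F^{2}$)
$w{\left(n,X \right)} = -5 + n$
$-245250 - w{\left(\left(q{\left(12 \right)} + 129\right) - 53,\left(237 + O{\left(-11 \right)}\right) + 127 \right)} = -245250 - \left(-5 + \left(\left(12 + 129\right) - 53\right)\right) = -245250 - \left(-5 + \left(141 - 53\right)\right) = -245250 - \left(-5 + 88\right) = -245250 - 83 = -245333$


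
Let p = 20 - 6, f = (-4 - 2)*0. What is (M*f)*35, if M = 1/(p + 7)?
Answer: 0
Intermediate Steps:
f = 0 (f = -6*0 = 0)
p = 14
M = 1/21 (M = 1/(14 + 7) = 1/21 ≈ 0.047619)
(M*f)*35 = ((1/21)*0)*35 = 0*35 = 0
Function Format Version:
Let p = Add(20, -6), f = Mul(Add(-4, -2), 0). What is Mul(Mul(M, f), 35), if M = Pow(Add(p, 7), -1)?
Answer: 0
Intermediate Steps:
f = 0 (f = Mul(-6, 0) = 0)
p = 14
M = Rational(1, 21) (M = Pow(Add(14, 7), -1) = Pow(21, -1) = Rational(1, 21) ≈ 0.047619)
Mul(Mul(M, f), 35) = Mul(Mul(Rational(1, 21), 0), 35) = Mul(0, 35) = 0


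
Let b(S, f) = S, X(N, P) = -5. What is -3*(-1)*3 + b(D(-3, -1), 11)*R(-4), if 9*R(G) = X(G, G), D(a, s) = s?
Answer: 86/9 ≈ 9.5556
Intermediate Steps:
R(G) = -5/9 (R(G) = (1/9)*(-5) = -5/9)
-3*(-1)*3 + b(D(-3, -1), 11)*R(-4) = -3*(-1)*3 - 1*(-5/9) = 3*3 + 5/9 = 9 + 5/9 = 86/9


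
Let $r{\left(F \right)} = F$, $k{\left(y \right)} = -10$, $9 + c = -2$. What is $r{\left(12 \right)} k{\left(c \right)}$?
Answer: $-120$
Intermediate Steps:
$c = -11$ ($c = -9 - 2 = -11$)
$r{\left(12 \right)} k{\left(c \right)} = 12 \left(-10\right) = -120$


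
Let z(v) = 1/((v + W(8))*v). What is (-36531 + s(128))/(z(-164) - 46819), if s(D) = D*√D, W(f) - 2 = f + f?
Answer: 291566088/373678045 - 24518656*√2/1121034135 ≈ 0.74933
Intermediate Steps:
W(f) = 2 + 2*f (W(f) = 2 + (f + f) = 2 + 2*f)
z(v) = 1/(v*(18 + v)) (z(v) = 1/((v + (2 + 2*8))*v) = 1/((v + (2 + 16))*v) = 1/((v + 18)*v) = 1/((18 + v)*v) = 1/(v*(18 + v)))
s(D) = D^(3/2)
(-36531 + s(128))/(z(-164) - 46819) = (-36531 + 128^(3/2))/(1/((-164)*(18 - 164)) - 46819) = (-36531 + 1024*√2)/(-1/164/(-146) - 46819) = (-36531 + 1024*√2)/(-1/164*(-1/146) - 46819) = (-36531 + 1024*√2)/(1/23944 - 46819) = (-36531 + 1024*√2)/(-1121034135/23944) = (-36531 + 1024*√2)*(-23944/1121034135) = 291566088/373678045 - 24518656*√2/1121034135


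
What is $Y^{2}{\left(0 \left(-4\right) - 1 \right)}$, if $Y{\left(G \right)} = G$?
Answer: $1$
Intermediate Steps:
$Y^{2}{\left(0 \left(-4\right) - 1 \right)} = \left(0 \left(-4\right) - 1\right)^{2} = \left(0 - 1\right)^{2} = \left(-1\right)^{2} = 1$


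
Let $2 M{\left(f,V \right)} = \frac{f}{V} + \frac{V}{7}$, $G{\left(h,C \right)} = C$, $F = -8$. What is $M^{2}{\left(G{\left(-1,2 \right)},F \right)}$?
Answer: $\frac{1521}{3136} \approx 0.48501$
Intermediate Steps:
$M{\left(f,V \right)} = \frac{V}{14} + \frac{f}{2 V}$ ($M{\left(f,V \right)} = \frac{\frac{f}{V} + \frac{V}{7}}{2} = \frac{\frac{V}{7} + \frac{f}{V}}{2} = \frac{V}{14} + \frac{f}{2 V}$)
$M^{2}{\left(G{\left(-1,2 \right)},F \right)} = \left(\frac{1}{14} \left(-8\right) + \frac{1}{2} \cdot 2 \frac{1}{-8}\right)^{2} = \left(- \frac{4}{7} + \frac{1}{2} \cdot 2 \left(- \frac{1}{8}\right)\right)^{2} = \left(- \frac{4}{7} - \frac{1}{8}\right)^{2} = \left(- \frac{39}{56}\right)^{2} = \frac{1521}{3136}$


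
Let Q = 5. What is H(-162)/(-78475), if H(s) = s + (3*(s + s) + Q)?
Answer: 1129/78475 ≈ 0.014387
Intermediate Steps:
H(s) = 5 + 7*s (H(s) = s + (3*(s + s) + 5) = s + (3*(2*s) + 5) = s + (6*s + 5) = s + (5 + 6*s) = 5 + 7*s)
H(-162)/(-78475) = (5 + 7*(-162))/(-78475) = (5 - 1134)*(-1/78475) = -1129*(-1/78475) = 1129/78475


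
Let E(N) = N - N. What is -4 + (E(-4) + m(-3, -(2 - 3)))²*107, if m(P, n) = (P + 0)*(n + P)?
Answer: 3848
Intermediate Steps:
E(N) = 0
m(P, n) = P*(P + n)
-4 + (E(-4) + m(-3, -(2 - 3)))²*107 = -4 + (0 - 3*(-3 - (2 - 3)))²*107 = -4 + (0 - 3*(-3 - 1*(-1)))²*107 = -4 + (0 - 3*(-3 + 1))²*107 = -4 + (0 - 3*(-2))²*107 = -4 + (0 + 6)²*107 = -4 + 6²*107 = -4 + 36*107 = -4 + 3852 = 3848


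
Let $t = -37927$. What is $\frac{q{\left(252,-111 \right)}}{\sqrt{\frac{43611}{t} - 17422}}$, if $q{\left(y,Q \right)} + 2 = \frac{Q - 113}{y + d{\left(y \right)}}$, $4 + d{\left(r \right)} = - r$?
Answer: $- \frac{54 i \sqrt{25062457620235}}{660807805} \approx - 0.4091 i$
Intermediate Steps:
$d{\left(r \right)} = -4 - r$
$q{\left(y,Q \right)} = \frac{105}{4} - \frac{Q}{4}$ ($q{\left(y,Q \right)} = -2 + \frac{Q - 113}{y - \left(4 + y\right)} = -2 + \frac{-113 + Q}{-4} = -2 + \left(-113 + Q\right) \left(- \frac{1}{4}\right) = -2 - \left(- \frac{113}{4} + \frac{Q}{4}\right) = \frac{105}{4} - \frac{Q}{4}$)
$\frac{q{\left(252,-111 \right)}}{\sqrt{\frac{43611}{t} - 17422}} = \frac{\frac{105}{4} - - \frac{111}{4}}{\sqrt{\frac{43611}{-37927} - 17422}} = \frac{\frac{105}{4} + \frac{111}{4}}{\sqrt{43611 \left(- \frac{1}{37927}\right) - 17422}} = \frac{54}{\sqrt{- \frac{43611}{37927} - 17422}} = \frac{54}{\sqrt{- \frac{660807805}{37927}}} = \frac{54}{\frac{1}{37927} i \sqrt{25062457620235}} = 54 \left(- \frac{i \sqrt{25062457620235}}{660807805}\right) = - \frac{54 i \sqrt{25062457620235}}{660807805}$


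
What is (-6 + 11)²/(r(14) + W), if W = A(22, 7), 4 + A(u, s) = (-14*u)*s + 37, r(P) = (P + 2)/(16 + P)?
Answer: -375/31837 ≈ -0.011779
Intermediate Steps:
r(P) = (2 + P)/(16 + P)
A(u, s) = 33 - 14*s*u (A(u, s) = -4 + ((-14*u)*s + 37) = -4 + (-14*s*u + 37) = -4 + (37 - 14*s*u) = 33 - 14*s*u)
W = -2123 (W = 33 - 14*7*22 = 33 - 2156 = -2123)
(-6 + 11)²/(r(14) + W) = (-6 + 11)²/((2 + 14)/(16 + 14) - 2123) = 5²/(16/30 - 2123) = 25/((1/30)*16 - 2123) = 25/(8/15 - 2123) = 25/(-31837/15) = -15/31837*25 = -375/31837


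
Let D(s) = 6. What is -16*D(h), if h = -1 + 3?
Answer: -96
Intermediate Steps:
h = 2
-16*D(h) = -16*6 = -96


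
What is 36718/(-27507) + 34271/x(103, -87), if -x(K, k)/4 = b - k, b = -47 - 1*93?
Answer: 17639777/110028 ≈ 160.32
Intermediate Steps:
b = -140 (b = -47 - 93 = -140)
x(K, k) = 560 + 4*k (x(K, k) = -4*(-140 - k) = 560 + 4*k)
36718/(-27507) + 34271/x(103, -87) = 36718/(-27507) + 34271/(560 + 4*(-87)) = 36718*(-1/27507) + 34271/(560 - 348) = -36718/27507 + 34271/212 = 17639777/110028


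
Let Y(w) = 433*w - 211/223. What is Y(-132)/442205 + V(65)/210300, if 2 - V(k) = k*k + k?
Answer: -155166531181/1036902183225 ≈ -0.14964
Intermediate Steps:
Y(w) = -211/223 + 433*w (Y(w) = 433*w - 211*1/223 = 433*w - 211/223 = -211/223 + 433*w)
V(k) = 2 - k - k² (V(k) = 2 - (k*k + k) = 2 - (k² + k) = 2 - (k + k²) = 2 + (-k - k²) = 2 - k - k²)
Y(-132)/442205 + V(65)/210300 = (-211/223 + 433*(-132))/442205 + (2 - 1*65 - 1*65²)/210300 = (-211/223 - 57156)*(1/442205) + (2 - 65 - 1*4225)*(1/210300) = -12745999/223*1/442205 + (2 - 65 - 4225)*(1/210300) = -12745999/98611715 - 4288*1/210300 = -12745999/98611715 - 1072/52575 = -155166531181/1036902183225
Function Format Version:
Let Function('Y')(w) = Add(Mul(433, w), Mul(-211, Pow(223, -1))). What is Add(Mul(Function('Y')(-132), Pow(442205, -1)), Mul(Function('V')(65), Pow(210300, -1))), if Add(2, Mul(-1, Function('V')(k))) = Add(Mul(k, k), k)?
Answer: Rational(-155166531181, 1036902183225) ≈ -0.14964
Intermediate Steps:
Function('Y')(w) = Add(Rational(-211, 223), Mul(433, w)) (Function('Y')(w) = Add(Mul(433, w), Mul(-211, Rational(1, 223))) = Add(Mul(433, w), Rational(-211, 223)) = Add(Rational(-211, 223), Mul(433, w)))
Function('V')(k) = Add(2, Mul(-1, k), Mul(-1, Pow(k, 2))) (Function('V')(k) = Add(2, Mul(-1, Add(Mul(k, k), k))) = Add(2, Mul(-1, Add(Pow(k, 2), k))) = Add(2, Mul(-1, Add(k, Pow(k, 2)))) = Add(2, Add(Mul(-1, k), Mul(-1, Pow(k, 2)))) = Add(2, Mul(-1, k), Mul(-1, Pow(k, 2))))
Add(Mul(Function('Y')(-132), Pow(442205, -1)), Mul(Function('V')(65), Pow(210300, -1))) = Add(Mul(Add(Rational(-211, 223), Mul(433, -132)), Pow(442205, -1)), Mul(Add(2, Mul(-1, 65), Mul(-1, Pow(65, 2))), Pow(210300, -1))) = Add(Mul(Add(Rational(-211, 223), -57156), Rational(1, 442205)), Mul(Add(2, -65, Mul(-1, 4225)), Rational(1, 210300))) = Add(Mul(Rational(-12745999, 223), Rational(1, 442205)), Mul(Add(2, -65, -4225), Rational(1, 210300))) = Add(Rational(-12745999, 98611715), Mul(-4288, Rational(1, 210300))) = Add(Rational(-12745999, 98611715), Rational(-1072, 52575)) = Rational(-155166531181, 1036902183225)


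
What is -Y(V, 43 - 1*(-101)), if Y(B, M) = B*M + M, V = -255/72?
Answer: 366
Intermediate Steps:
V = -85/24 (V = -255*1/72 = -85/24 ≈ -3.5417)
Y(B, M) = M + B*M
-Y(V, 43 - 1*(-101)) = -(43 - 1*(-101))*(1 - 85/24) = -(43 + 101)*(-61)/24 = -144*(-61)/24 = -1*(-366) = 366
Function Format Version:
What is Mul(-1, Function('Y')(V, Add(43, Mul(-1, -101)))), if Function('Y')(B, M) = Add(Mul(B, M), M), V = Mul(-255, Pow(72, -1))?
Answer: 366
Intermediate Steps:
V = Rational(-85, 24) (V = Mul(-255, Rational(1, 72)) = Rational(-85, 24) ≈ -3.5417)
Function('Y')(B, M) = Add(M, Mul(B, M))
Mul(-1, Function('Y')(V, Add(43, Mul(-1, -101)))) = Mul(-1, Mul(Add(43, Mul(-1, -101)), Add(1, Rational(-85, 24)))) = Mul(-1, Mul(Add(43, 101), Rational(-61, 24))) = Mul(-1, Mul(144, Rational(-61, 24))) = Mul(-1, -366) = 366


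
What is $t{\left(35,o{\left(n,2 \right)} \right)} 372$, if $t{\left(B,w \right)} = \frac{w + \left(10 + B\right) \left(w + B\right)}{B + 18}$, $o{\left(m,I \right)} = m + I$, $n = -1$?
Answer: $\frac{603012}{53} \approx 11378.0$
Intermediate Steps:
$o{\left(m,I \right)} = I + m$
$t{\left(B,w \right)} = \frac{w + \left(10 + B\right) \left(B + w\right)}{18 + B}$
$t{\left(35,o{\left(n,2 \right)} \right)} 372 = \frac{35^{2} + 10 \cdot 35 + 11 \left(2 - 1\right) + 35 \left(2 - 1\right)}{18 + 35} \cdot 372 = \frac{1225 + 350 + 11 \cdot 1 + 35 \cdot 1}{53} \cdot 372 = \frac{1225 + 350 + 11 + 35}{53} \cdot 372 = \frac{1}{53} \cdot 1621 \cdot 372 = \frac{1621}{53} \cdot 372 = \frac{603012}{53}$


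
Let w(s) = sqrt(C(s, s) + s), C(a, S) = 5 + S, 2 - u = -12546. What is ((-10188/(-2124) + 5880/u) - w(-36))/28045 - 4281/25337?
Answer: -22196493426698/131515568346695 - I*sqrt(67)/28045 ≈ -0.16877 - 0.00029186*I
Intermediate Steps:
u = 12548 (u = 2 - 1*(-12546) = 2 + 12546 = 12548)
w(s) = sqrt(5 + 2*s) (w(s) = sqrt((5 + s) + s) = sqrt(5 + 2*s))
((-10188/(-2124) + 5880/u) - w(-36))/28045 - 4281/25337 = ((-10188/(-2124) + 5880/12548) - sqrt(5 + 2*(-36)))/28045 - 4281/25337 = ((-10188*(-1/2124) + 5880*(1/12548)) - sqrt(5 - 72))*(1/28045) - 4281*1/25337 = ((283/59 + 1470/3137) - sqrt(-67))*(1/28045) - 4281/25337 = (974501/185083 - I*sqrt(67))*(1/28045) - 4281/25337 = (974501/5190652735 - I*sqrt(67)/28045) - 4281/25337 = -22196493426698/131515568346695 - I*sqrt(67)/28045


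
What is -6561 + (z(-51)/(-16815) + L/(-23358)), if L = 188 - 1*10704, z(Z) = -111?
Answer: -429458372782/65460795 ≈ -6560.5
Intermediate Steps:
L = -10516 (L = 188 - 10704 = -10516)
-6561 + (z(-51)/(-16815) + L/(-23358)) = -6561 + (-111/(-16815) - 10516/(-23358)) = -6561 + (-111*(-1/16815) - 10516*(-1/23358)) = -6561 + (37/5605 + 5258/11679) = -6561 + 29903213/65460795 = -429458372782/65460795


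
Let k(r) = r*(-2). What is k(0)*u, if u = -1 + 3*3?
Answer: 0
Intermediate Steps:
u = 8 (u = -1 + 9 = 8)
k(r) = -2*r
k(0)*u = -2*0*8 = 0*8 = 0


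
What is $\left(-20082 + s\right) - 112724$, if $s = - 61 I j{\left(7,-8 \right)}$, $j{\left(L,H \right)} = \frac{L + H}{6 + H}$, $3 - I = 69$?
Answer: $-130793$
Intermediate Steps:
$I = -66$ ($I = 3 - 69 = -66$)
$j{\left(L,H \right)} = \frac{H + L}{6 + H}$
$s = 2013$ ($s = \left(-61\right) \left(-66\right) \frac{-8 + 7}{6 - 8} = 4026 \frac{1}{-2} \left(-1\right) = 4026 \left(\left(- \frac{1}{2}\right) \left(-1\right)\right) = 4026 \cdot \frac{1}{2} = 2013$)
$\left(-20082 + s\right) - 112724 = \left(-20082 + 2013\right) - 112724 = -18069 - 112724 = -130793$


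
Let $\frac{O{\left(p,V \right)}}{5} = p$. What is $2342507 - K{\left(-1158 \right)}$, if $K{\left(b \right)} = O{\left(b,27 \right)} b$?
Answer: $-4362313$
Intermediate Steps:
$O{\left(p,V \right)} = 5 p$
$K{\left(b \right)} = 5 b^{2}$ ($K{\left(b \right)} = 5 b b = 5 b^{2}$)
$2342507 - K{\left(-1158 \right)} = 2342507 - 5 \left(-1158\right)^{2} = 2342507 - 5 \cdot 1340964 = 2342507 - 6704820 = -4362313$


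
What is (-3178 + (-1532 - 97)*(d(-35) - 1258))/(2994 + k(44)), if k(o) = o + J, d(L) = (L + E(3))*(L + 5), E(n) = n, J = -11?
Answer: 482264/3027 ≈ 159.32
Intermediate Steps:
d(L) = (3 + L)*(5 + L) (d(L) = (L + 3)*(L + 5) = (3 + L)*(5 + L))
k(o) = -11 + o (k(o) = o - 11 = -11 + o)
(-3178 + (-1532 - 97)*(d(-35) - 1258))/(2994 + k(44)) = (-3178 + (-1532 - 97)*((15 + (-35)**2 + 8*(-35)) - 1258))/(2994 + (-11 + 44)) = (-3178 - 1629*((15 + 1225 - 280) - 1258))/(2994 + 33) = (-3178 - 1629*(960 - 1258))/3027 = (-3178 - 1629*(-298))*(1/3027) = (-3178 + 485442)*(1/3027) = 482264*(1/3027) = 482264/3027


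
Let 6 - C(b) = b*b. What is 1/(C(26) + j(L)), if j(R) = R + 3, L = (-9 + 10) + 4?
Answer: -1/662 ≈ -0.0015106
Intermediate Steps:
C(b) = 6 - b² (C(b) = 6 - b*b = 6 - b²)
L = 5 (L = 1 + 4 = 5)
j(R) = 3 + R
1/(C(26) + j(L)) = 1/((6 - 1*26²) + (3 + 5)) = 1/((6 - 1*676) + 8) = 1/((6 - 676) + 8) = 1/(-670 + 8) = 1/(-662) = -1/662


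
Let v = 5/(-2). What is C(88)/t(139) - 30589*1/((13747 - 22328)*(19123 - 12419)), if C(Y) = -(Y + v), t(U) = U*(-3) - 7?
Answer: 308220643/1524466136 ≈ 0.20218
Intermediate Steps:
v = -5/2 (v = 5*(-½) = -5/2 ≈ -2.5000)
t(U) = -7 - 3*U (t(U) = -3*U - 7 = -7 - 3*U)
C(Y) = 5/2 - Y (C(Y) = -(Y - 5/2) = -(-5/2 + Y) = 5/2 - Y)
C(88)/t(139) - 30589*1/((13747 - 22328)*(19123 - 12419)) = (5/2 - 1*88)/(-7 - 3*139) - 30589*1/((13747 - 22328)*(19123 - 12419)) = (5/2 - 88)/(-7 - 417) - 30589/(6704*(-8581)) = -171/2/(-424) - 30589/(-57527024) = -171/2*(-1/424) - 30589*(-1/57527024) = 171/848 + 30589/57527024 = 308220643/1524466136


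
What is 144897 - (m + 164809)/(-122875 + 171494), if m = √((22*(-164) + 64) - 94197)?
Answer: 7044582434/48619 - I*√97741/48619 ≈ 1.4489e+5 - 0.0064303*I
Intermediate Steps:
m = I*√97741 (m = √((-3608 + 64) - 94197) = √(-3544 - 94197) = √(-97741) = I*√97741 ≈ 312.64*I)
144897 - (m + 164809)/(-122875 + 171494) = 144897 - (I*√97741 + 164809)/(-122875 + 171494) = 144897 - (164809 + I*√97741)/48619 = 144897 - (164809/48619 + I*√97741/48619) = 144897 + (-164809/48619 - I*√97741/48619) = 7044582434/48619 - I*√97741/48619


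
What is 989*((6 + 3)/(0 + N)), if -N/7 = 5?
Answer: -8901/35 ≈ -254.31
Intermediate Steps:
N = -35 (N = -7*5 = -35)
989*((6 + 3)/(0 + N)) = 989*((6 + 3)/(0 - 35)) = 989*(9/(-35)) = 989*(9*(-1/35)) = 989*(-9/35) = -8901/35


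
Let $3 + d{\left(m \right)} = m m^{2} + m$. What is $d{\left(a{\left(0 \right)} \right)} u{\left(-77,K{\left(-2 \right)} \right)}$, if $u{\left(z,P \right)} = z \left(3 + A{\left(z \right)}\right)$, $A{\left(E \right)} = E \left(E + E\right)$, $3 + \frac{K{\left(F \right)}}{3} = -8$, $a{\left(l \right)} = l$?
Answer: $2739891$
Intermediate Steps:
$K{\left(F \right)} = -33$ ($K{\left(F \right)} = -9 + 3 \left(-8\right) = -9 - 24 = -33$)
$A{\left(E \right)} = 2 E^{2}$ ($A{\left(E \right)} = E 2 E = 2 E^{2}$)
$u{\left(z,P \right)} = z \left(3 + 2 z^{2}\right)$
$d{\left(m \right)} = -3 + m + m^{3}$ ($d{\left(m \right)} = -3 + \left(m m^{2} + m\right) = -3 + \left(m^{3} + m\right) = -3 + \left(m + m^{3}\right) = -3 + m + m^{3}$)
$d{\left(a{\left(0 \right)} \right)} u{\left(-77,K{\left(-2 \right)} \right)} = \left(-3 + 0 + 0^{3}\right) \left(- 77 \left(3 + 2 \left(-77\right)^{2}\right)\right) = \left(-3 + 0 + 0\right) \left(- 77 \left(3 + 2 \cdot 5929\right)\right) = - 3 \left(- 77 \left(3 + 11858\right)\right) = - 3 \left(\left(-77\right) 11861\right) = \left(-3\right) \left(-913297\right) = 2739891$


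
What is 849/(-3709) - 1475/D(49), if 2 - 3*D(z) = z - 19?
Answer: 16388553/103852 ≈ 157.81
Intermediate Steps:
D(z) = 7 - z/3 (D(z) = ⅔ - (z - 19)/3 = ⅔ - (-19 + z)/3 = ⅔ + (19/3 - z/3) = 7 - z/3)
849/(-3709) - 1475/D(49) = 849/(-3709) - 1475/(7 - ⅓*49) = 849*(-1/3709) - 1475/(7 - 49/3) = -849/3709 - 1475/(-28/3) = -849/3709 - 1475*(-3/28) = -849/3709 + 4425/28 = 16388553/103852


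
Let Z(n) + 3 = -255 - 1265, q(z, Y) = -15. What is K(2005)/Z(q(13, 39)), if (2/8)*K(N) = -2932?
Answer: 11728/1523 ≈ 7.7006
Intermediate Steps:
Z(n) = -1523 (Z(n) = -3 + (-255 - 1265) = -3 - 1520 = -1523)
K(N) = -11728 (K(N) = 4*(-2932) = -11728)
K(2005)/Z(q(13, 39)) = -11728/(-1523) = -11728*(-1/1523) = 11728/1523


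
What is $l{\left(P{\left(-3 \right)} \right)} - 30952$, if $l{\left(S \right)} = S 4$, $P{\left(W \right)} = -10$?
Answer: $-30992$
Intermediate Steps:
$l{\left(S \right)} = 4 S$
$l{\left(P{\left(-3 \right)} \right)} - 30952 = 4 \left(-10\right) - 30952 = -40 - 30952 = -30992$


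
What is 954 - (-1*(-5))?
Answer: 949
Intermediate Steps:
954 - (-1*(-5)) = 954 - 5 = 949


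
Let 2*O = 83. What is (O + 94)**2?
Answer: 73441/4 ≈ 18360.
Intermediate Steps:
O = 83/2 (O = (1/2)*83 = 83/2 ≈ 41.500)
(O + 94)**2 = (83/2 + 94)**2 = (271/2)**2 = 73441/4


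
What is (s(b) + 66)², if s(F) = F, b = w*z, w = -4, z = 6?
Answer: 1764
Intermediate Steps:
b = -24 (b = -4*6 = -24)
(s(b) + 66)² = (-24 + 66)² = 42² = 1764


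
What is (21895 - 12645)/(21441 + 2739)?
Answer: 925/2418 ≈ 0.38255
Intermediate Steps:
(21895 - 12645)/(21441 + 2739) = 9250/24180 = 9250*(1/24180) = 925/2418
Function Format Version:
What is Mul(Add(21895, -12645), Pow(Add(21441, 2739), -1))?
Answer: Rational(925, 2418) ≈ 0.38255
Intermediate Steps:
Mul(Add(21895, -12645), Pow(Add(21441, 2739), -1)) = Mul(9250, Pow(24180, -1)) = Mul(9250, Rational(1, 24180)) = Rational(925, 2418)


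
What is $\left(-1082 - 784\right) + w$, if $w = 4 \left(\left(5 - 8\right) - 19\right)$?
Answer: $-1954$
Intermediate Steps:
$w = -88$ ($w = 4 \left(\left(5 - 8\right) - 19\right) = 4 \left(-3 - 19\right) = 4 \left(-22\right) = -88$)
$\left(-1082 - 784\right) + w = \left(-1082 - 784\right) - 88 = -1866 - 88 = -1954$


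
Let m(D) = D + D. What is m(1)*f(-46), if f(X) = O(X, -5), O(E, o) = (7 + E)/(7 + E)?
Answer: 2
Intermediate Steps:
m(D) = 2*D
O(E, o) = 1
f(X) = 1
m(1)*f(-46) = (2*1)*1 = 2*1 = 2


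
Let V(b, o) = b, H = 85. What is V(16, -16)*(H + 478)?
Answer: 9008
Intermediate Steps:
V(16, -16)*(H + 478) = 16*(85 + 478) = 16*563 = 9008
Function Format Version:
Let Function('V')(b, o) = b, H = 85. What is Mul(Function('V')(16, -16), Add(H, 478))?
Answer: 9008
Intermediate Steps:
Mul(Function('V')(16, -16), Add(H, 478)) = Mul(16, Add(85, 478)) = Mul(16, 563) = 9008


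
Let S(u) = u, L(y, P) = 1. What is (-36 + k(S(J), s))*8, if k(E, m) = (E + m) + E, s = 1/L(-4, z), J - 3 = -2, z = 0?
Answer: -264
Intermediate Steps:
J = 1 (J = 3 - 2 = 1)
s = 1 (s = 1/1 = 1)
k(E, m) = m + 2*E
(-36 + k(S(J), s))*8 = (-36 + (1 + 2*1))*8 = (-36 + (1 + 2))*8 = (-36 + 3)*8 = -33*8 = -264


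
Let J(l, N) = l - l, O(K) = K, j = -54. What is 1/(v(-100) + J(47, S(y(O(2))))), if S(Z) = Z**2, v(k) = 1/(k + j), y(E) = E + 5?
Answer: -154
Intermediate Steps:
y(E) = 5 + E
v(k) = 1/(-54 + k) (v(k) = 1/(k - 54) = 1/(-54 + k))
J(l, N) = 0
1/(v(-100) + J(47, S(y(O(2))))) = 1/(1/(-54 - 100) + 0) = 1/(1/(-154) + 0) = 1/(-1/154 + 0) = 1/(-1/154) = -154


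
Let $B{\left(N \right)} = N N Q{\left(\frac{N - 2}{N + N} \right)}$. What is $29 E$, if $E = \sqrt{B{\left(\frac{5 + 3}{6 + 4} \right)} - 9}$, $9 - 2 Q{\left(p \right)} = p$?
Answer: $\frac{203 i \sqrt{3}}{5} \approx 70.321 i$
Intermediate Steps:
$Q{\left(p \right)} = \frac{9}{2} - \frac{p}{2}$
$B{\left(N \right)} = N^{2} \left(\frac{9}{2} - \frac{-2 + N}{4 N}\right)$ ($B{\left(N \right)} = N N \left(\frac{9}{2} - \frac{\left(N - 2\right) \frac{1}{N + N}}{2}\right) = N^{2} \left(\frac{9}{2} - \frac{\left(-2 + N\right) \frac{1}{2 N}}{2}\right) = N^{2} \left(\frac{9}{2} - \frac{\frac{1}{2} \frac{1}{N} \left(-2 + N\right)}{2}\right) = N^{2} \left(\frac{9}{2} - \frac{-2 + N}{4 N}\right)$)
$E = \frac{7 i \sqrt{3}}{5}$ ($E = \sqrt{\frac{\frac{5 + 3}{6 + 4} \left(2 + 17 \frac{5 + 3}{6 + 4}\right)}{4} - 9} = \sqrt{\frac{\frac{8}{10} \left(2 + 17 \cdot \frac{8}{10}\right)}{4} - 9} = \sqrt{\frac{8 \cdot \frac{1}{10} \left(2 + 17 \cdot 8 \cdot \frac{1}{10}\right)}{4} - 9} = \sqrt{\frac{1}{4} \cdot \frac{4}{5} \left(2 + 17 \cdot \frac{4}{5}\right) - 9} = \sqrt{\frac{1}{4} \cdot \frac{4}{5} \left(2 + \frac{68}{5}\right) - 9} = \sqrt{\frac{1}{4} \cdot \frac{4}{5} \cdot \frac{78}{5} - 9} = \sqrt{\frac{78}{25} - 9} = \sqrt{- \frac{147}{25}} = \frac{7 i \sqrt{3}}{5} \approx 2.4249 i$)
$29 E = 29 \frac{7 i \sqrt{3}}{5} = \frac{203 i \sqrt{3}}{5}$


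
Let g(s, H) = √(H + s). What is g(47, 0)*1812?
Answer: 1812*√47 ≈ 12422.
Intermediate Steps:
g(47, 0)*1812 = √(0 + 47)*1812 = √47*1812 = 1812*√47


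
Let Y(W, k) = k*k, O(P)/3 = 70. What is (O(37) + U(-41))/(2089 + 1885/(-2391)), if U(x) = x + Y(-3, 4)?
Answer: 442335/4992914 ≈ 0.088593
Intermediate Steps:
O(P) = 210 (O(P) = 3*70 = 210)
Y(W, k) = k²
U(x) = 16 + x (U(x) = x + 4² = x + 16 = 16 + x)
(O(37) + U(-41))/(2089 + 1885/(-2391)) = (210 + (16 - 41))/(2089 + 1885/(-2391)) = (210 - 25)/(2089 + 1885*(-1/2391)) = 185/(2089 - 1885/2391) = 185/(4992914/2391) = 185*(2391/4992914) = 442335/4992914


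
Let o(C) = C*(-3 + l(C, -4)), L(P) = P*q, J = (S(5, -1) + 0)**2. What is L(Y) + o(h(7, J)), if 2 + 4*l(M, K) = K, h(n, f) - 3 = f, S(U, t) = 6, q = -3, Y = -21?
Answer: -225/2 ≈ -112.50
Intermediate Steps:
J = 36 (J = (6 + 0)**2 = 6**2 = 36)
h(n, f) = 3 + f
l(M, K) = -1/2 + K/4
L(P) = -3*P (L(P) = P*(-3) = -3*P)
o(C) = -9*C/2 (o(C) = C*(-3 + (-1/2 + (1/4)*(-4))) = C*(-3 + (-1/2 - 1)) = C*(-3 - 3/2) = C*(-9/2) = -9*C/2)
L(Y) + o(h(7, J)) = -3*(-21) - 9*(3 + 36)/2 = 63 - 9/2*39 = 63 - 351/2 = -225/2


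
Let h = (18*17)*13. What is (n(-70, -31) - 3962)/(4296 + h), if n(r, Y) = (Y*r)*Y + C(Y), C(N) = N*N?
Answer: -70271/8274 ≈ -8.4930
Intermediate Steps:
C(N) = N²
n(r, Y) = Y² + r*Y² (n(r, Y) = (Y*r)*Y + Y² = r*Y² + Y² = Y² + r*Y²)
h = 3978 (h = 306*13 = 3978)
(n(-70, -31) - 3962)/(4296 + h) = ((-31)²*(1 - 70) - 3962)/(4296 + 3978) = (961*(-69) - 3962)/8274 = (-66309 - 3962)*(1/8274) = -70271*1/8274 = -70271/8274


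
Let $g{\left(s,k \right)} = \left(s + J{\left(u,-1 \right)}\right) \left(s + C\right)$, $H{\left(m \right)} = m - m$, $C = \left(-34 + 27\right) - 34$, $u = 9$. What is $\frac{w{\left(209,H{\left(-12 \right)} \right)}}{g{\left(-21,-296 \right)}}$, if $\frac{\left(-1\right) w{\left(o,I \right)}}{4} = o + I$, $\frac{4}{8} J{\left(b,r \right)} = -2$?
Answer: $- \frac{418}{775} \approx -0.53935$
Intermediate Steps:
$C = -41$ ($C = -7 - 34 = -41$)
$J{\left(b,r \right)} = -4$ ($J{\left(b,r \right)} = 2 \left(-2\right) = -4$)
$H{\left(m \right)} = 0$
$w{\left(o,I \right)} = - 4 I - 4 o$ ($w{\left(o,I \right)} = - 4 \left(o + I\right) = - 4 \left(I + o\right) = - 4 I - 4 o$)
$g{\left(s,k \right)} = \left(-41 + s\right) \left(-4 + s\right)$ ($g{\left(s,k \right)} = \left(s - 4\right) \left(s - 41\right) = \left(-4 + s\right) \left(-41 + s\right) = \left(-41 + s\right) \left(-4 + s\right)$)
$\frac{w{\left(209,H{\left(-12 \right)} \right)}}{g{\left(-21,-296 \right)}} = \frac{\left(-4\right) 0 - 836}{164 + \left(-21\right)^{2} - -945} = \frac{0 - 836}{164 + 441 + 945} = - \frac{836}{1550} = \left(-836\right) \frac{1}{1550} = - \frac{418}{775}$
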